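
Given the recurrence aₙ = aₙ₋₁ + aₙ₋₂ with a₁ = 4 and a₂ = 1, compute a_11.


Computing iteratively: 4, 1, 5, 6, 11, 17, 28, 45, 73, 118, 191
a_11 = 191

a_11 = 191


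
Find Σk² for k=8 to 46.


Σₖ₌8^46 k² = Σₖ₌₁^46 k² − Σₖ₌₁^7 k²
= 46·47·93/6 − 7·8·15/6
= 33511 − 140 = 33371

Σk² = 33371


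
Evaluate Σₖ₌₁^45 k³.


n(n+1)/2 = 45×46/2 = 1035
Σk³ = 1035² = 1071225

Σk³ = 1071225


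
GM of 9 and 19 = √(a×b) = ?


GM = √(9×19) = √171 = 13.0767

GM = 13.0767


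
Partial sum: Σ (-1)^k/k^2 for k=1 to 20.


S = -1 + 1/4 - 1/9 + 1/16 - 1/25 + 1/36 - 1/49 + 1/64 ± ...
= -0.8213
(Full series converges to -π²/12 ≈ -0.8225)

S_20 = -0.8213


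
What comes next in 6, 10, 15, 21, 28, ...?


Pattern: triangular numbers: n(n+1)/2
Terms: 6, 10, 15, 21, 28
Next term = 36

Next term = 36


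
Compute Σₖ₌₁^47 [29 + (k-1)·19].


aₙ = 29 + (47-1)×19 = 903
Sₙ = n(a₁+aₙ)/2 = 47×(29+903)/2
= 47×932/2 = 21902

S_47 = 21902


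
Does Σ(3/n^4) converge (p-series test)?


p-series test: Σ c/n^p converges if p > 1, diverges if p ≤ 1 (constant c > 0 doesn't affect convergence).
p = 4
4 > 1 → CONVERGES

Converges (p = 4 > 1)


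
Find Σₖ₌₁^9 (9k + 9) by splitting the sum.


Σ(9k+9) = 9·Σk + 9·n
= 9·45 + 9·9
= 405 + 81 = 486

Σ = 486


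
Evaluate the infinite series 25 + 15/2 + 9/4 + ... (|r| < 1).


S∞ = a₁/(1-r) = 25/(1 - 3/10)
= 25/(7/10)
= 250/7

S∞ = 250/7


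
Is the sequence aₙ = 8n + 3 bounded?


aₙ = 8n + 3 → as n→∞, aₙ→∞
No finite upper bound exists
The sequence is UNBOUNDED

Unbounded (aₙ → ∞ as n → ∞)


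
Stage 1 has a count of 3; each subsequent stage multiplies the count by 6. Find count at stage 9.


aₙ = a₁·r^(n-1)
= 3×6^8
= 3×1679616
= 5038848

a_9 = 5038848


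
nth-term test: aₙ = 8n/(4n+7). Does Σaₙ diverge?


lim(n→∞) 8n/(4n+7) = 8/4 = 2  (divide numerator and denominator by n)
lim aₙ = 2 ≠ 0 → series DIVERGES

Diverges (lim aₙ = 2 ≠ 0)


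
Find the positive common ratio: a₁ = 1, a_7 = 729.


r^(n-1) = aₙ/a₁
r^6 = 729/1 = 729
r = 729^(1/6)
= ±3; taking r > 0 gives r = 3

r = 3


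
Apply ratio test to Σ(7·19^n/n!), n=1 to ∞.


aₙ = 7·19^n/n!
a_{n+1}/aₙ = 19^(n+1)/(n+1)! × n!/19^n  (constant 7 cancels)
= 19/(n+1)
L = lim(n→∞) 19/(n+1) = 0
L < 1 → series CONVERGES

Converges (ratio test: L = 0 < 1)


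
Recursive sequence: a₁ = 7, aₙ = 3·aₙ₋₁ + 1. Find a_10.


Computing step by step:
a_1 = 7
a_2 = 22
a_3 = 67
a_4 = 202
a_5 = 607
a_6 = 1822
a_7 = 5467
a_8 = 16402
a_9 = 49207
a_10 = 147622


a_10 = 147622


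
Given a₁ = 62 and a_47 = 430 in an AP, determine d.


d = (aₙ - a₁)/(n-1)
= (430 - 62)/(47-1)
= 368/46 = 8

d = 8


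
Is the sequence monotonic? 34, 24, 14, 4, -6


Differences: -10, -10, -10, -10
All differences < 0 → strictly DECREASING

Monotonically decreasing


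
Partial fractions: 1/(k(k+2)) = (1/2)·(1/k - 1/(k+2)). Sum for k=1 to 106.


1/(k(k+2)) = (1/2)·(1/k - 1/(k+2)) (partial fractions)
Telescoping: Σ = (1/2)·(1 + 1/2 - 1/107 - 1/108) = 17119/23112

Sum = 17119/23112


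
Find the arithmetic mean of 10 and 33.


AM = (10 + 33)/2 = 43/2 = 21.5

AM = 21.5


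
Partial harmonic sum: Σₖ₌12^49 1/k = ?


Σₖ₌12^49 1/k = 1/12 + 1/13 + 1/14 + ... + 1/49
= 4522522398000006949811/3099044504245996706400
≈ 1.4593

Sum = 4522522398000006949811/3099044504245996706400 ≈ 1.4593


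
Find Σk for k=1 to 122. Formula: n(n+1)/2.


n(n+1)/2 = 122×123/2 = 15006/2 = 7503

Σk = 7503


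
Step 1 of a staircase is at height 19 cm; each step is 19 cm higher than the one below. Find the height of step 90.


aₙ = a₁ + (n-1)d
= 19 + (90-1)×19
= 19 + 1691
= 1710

a_90 = 1710


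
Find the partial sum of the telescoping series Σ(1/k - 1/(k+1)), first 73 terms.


Telescoping: adjacent terms cancel.
= 1/1 - 1/74
= 1 - 1/74 = 73/74

Sum = 73/74


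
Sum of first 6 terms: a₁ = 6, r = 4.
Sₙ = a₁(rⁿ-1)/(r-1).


Sₙ = 6×(4^6 - 1)/(4 - 1)
= 6×(4096 - 1)/3
= 6×4095/3
= 8190

S_6 = 8190


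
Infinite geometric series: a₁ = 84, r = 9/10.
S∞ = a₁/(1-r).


S∞ = a₁/(1-r) = 84/(1 - 9/10)
= 84/(1/10)
= 840

S∞ = 840


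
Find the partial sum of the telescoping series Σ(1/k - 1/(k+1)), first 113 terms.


Telescoping: adjacent terms cancel.
= 1/1 - 1/114
= 1 - 1/114 = 113/114

Sum = 113/114


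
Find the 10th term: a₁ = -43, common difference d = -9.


aₙ = a₁ + (n-1)d
= -43 + (10-1)×-9
= -43 - 81
= -124

a_10 = -124


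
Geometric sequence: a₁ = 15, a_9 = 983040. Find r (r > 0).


r^(n-1) = aₙ/a₁
r^8 = 983040/15 = 65536
r = 65536^(1/8)
= ±4; taking r > 0 gives r = 4

r = 4


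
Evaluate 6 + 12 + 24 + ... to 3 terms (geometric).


Sₙ = 6×(2^3 - 1)/(2 - 1)
= 6×(8 - 1)/1
= 6×7/1
= 42

S_3 = 42


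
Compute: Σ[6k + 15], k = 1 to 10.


Σ(6k+15) = 6·Σk + 15·n
= 6·55 + 15·10
= 330 + 150 = 480

Σ = 480


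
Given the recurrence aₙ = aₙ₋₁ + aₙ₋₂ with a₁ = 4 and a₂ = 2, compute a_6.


Computing iteratively: 4, 2, 6, 8, 14, 22
a_6 = 22

a_6 = 22


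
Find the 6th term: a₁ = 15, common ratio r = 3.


aₙ = a₁·r^(n-1)
= 15×3^5
= 15×243
= 3645

a_6 = 3645


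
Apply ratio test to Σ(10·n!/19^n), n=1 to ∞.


aₙ = 10·n!/19^n
a_{n+1}/aₙ = (n+1)!/19^(n+1) × 19^n/n!  (constant 10 cancels)
= (n+1)/19
L = lim(n→∞) (n+1)/19 = ∞
L > 1 → series DIVERGES

Diverges (ratio test: L = ∞ > 1)


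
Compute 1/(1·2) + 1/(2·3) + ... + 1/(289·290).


1/(k(k+1)) = 1/k - 1/(k+1) (partial fractions)
Telescoping: Σ = 1 - 1/290 = 289/290

Sum = 289/290


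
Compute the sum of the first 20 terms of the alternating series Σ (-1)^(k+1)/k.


S = 1 - 1/2 + 1/3 - 1/4 + 1/5 - 1/6 + 1/7 - 1/8 ± ...
= 0.6688
(Full series converges to +ln(2) ≈ +0.6931)

S_20 = 0.6688


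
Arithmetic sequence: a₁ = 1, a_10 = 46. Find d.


d = (aₙ - a₁)/(n-1)
= (46 - 1)/(10-1)
= 45/9 = 5

d = 5


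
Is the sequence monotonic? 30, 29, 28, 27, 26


Differences: -1, -1, -1, -1
All differences < 0 → strictly DECREASING

Monotonically decreasing


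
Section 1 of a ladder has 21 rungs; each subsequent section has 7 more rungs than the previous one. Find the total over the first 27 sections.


aₙ = 21 + (27-1)×7 = 203
Sₙ = n(a₁+aₙ)/2 = 27×(21+203)/2
= 27×224/2 = 3024

S_27 = 3024


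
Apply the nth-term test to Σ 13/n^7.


lim(n→∞) 13/n^7 = 0
lim aₙ = 0 → nth-term test is INCONCLUSIVE
(Need other tests; this is actually a convergent p-series with p=7 > 1)

Inconclusive (lim aₙ = 0; need another test)


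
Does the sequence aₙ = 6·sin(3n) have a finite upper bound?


For all n, -1 ≤ sin(3n) ≤ 1, so -6 ≤ 6·sin(3n) ≤ 6
Lower bound: -6, Upper bound: 6
The sequence IS bounded

Bounded (-6 ≤ aₙ ≤ 6)


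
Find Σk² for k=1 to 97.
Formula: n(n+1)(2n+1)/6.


n = 97
n(n+1)(2n+1)/6 = 97×98×195/6
= 1853670/6 = 308945

Σk² = 308945


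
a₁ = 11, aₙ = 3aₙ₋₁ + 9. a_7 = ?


Computing step by step:
a_1 = 11
a_2 = 42
a_3 = 135
a_4 = 414
a_5 = 1251
a_6 = 3762
a_7 = 11295


a_7 = 11295


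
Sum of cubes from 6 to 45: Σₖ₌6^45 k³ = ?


Σₖ₌6^45 k³ = [45·46/2]² − [5·6/2]²
= 1071225 − 225 = 1071000

Σk³ = 1071000


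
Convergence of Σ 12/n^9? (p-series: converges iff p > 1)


p-series test: Σ c/n^p converges if p > 1, diverges if p ≤ 1 (constant c > 0 doesn't affect convergence).
p = 9
9 > 1 → CONVERGES

Converges (p = 9 > 1)


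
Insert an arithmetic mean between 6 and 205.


AM = (6 + 205)/2 = 211/2 = 105.5

AM = 105.5


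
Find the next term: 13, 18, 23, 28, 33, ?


Pattern: arithmetic (d=5)
Terms: 13, 18, 23, 28, 33
Next term = 38

Next term = 38


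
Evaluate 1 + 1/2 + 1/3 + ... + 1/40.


H_40 = 1/1 + 1/2 + 1/3 + ... + 1/40
= 2078178381193813/485721041551200
≈ 4.2785

H_40 = 2078178381193813/485721041551200 ≈ 4.2785


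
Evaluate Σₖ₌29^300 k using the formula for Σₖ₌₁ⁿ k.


Σₖ₌29^300 k = Σₖ₌₁^300 k − Σₖ₌₁^28 k
= 300·301/2 − 28·29/2
= 45150 − 406 = 44744

Σk = 44744


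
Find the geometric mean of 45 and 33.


GM = √(45×33) = √1485 = 38.5357

GM = 38.5357


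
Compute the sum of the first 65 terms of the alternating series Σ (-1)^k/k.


S = -1 + 1/2 - 1/3 + 1/4 - 1/5 + 1/6 - 1/7 + 1/8 ± ...
= -0.7008
(Full series converges to -ln(2) ≈ -0.6931)

S_65 = -0.7008


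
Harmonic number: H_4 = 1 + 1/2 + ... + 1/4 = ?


H_4 = 1/1 + 1/2 + 1/3 + 1/4
= 25/12
≈ 2.0833

H_4 = 25/12 ≈ 2.0833


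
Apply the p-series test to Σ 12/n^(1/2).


p-series test: Σ c/n^p converges if p > 1, diverges if p ≤ 1 (constant c > 0 doesn't affect convergence).
p = 1/2
1/2 ≤ 1 → DIVERGES

Diverges (p = 1/2 ≤ 1)


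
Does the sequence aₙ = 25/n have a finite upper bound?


a₁ = 25, a₂ = 25/2, a₃ = 25/3, ...
0 < aₙ ≤ 25 for all n ≥ 1
Lower bound: 0, Upper bound: 25
The sequence IS bounded

Bounded (0 < aₙ ≤ 25)


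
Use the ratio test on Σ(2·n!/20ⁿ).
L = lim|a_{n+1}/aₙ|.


aₙ = 2·n!/20^n
a_{n+1}/aₙ = (n+1)!/20^(n+1) × 20^n/n!  (constant 2 cancels)
= (n+1)/20
L = lim(n→∞) (n+1)/20 = ∞
L > 1 → series DIVERGES

Diverges (ratio test: L = ∞ > 1)


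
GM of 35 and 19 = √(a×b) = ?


GM = √(35×19) = √665 = 25.7876

GM = 25.7876


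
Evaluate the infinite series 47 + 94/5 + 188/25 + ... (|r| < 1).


S∞ = a₁/(1-r) = 47/(1 - 2/5)
= 47/(3/5)
= 235/3

S∞ = 235/3


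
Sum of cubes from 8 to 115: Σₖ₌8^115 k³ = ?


Σₖ₌8^115 k³ = [115·116/2]² − [7·8/2]²
= 44488900 − 784 = 44488116

Σk³ = 44488116


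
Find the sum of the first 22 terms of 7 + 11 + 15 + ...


aₙ = 7 + (22-1)×4 = 91
Sₙ = n(a₁+aₙ)/2 = 22×(7+91)/2
= 22×98/2 = 1078

S_22 = 1078


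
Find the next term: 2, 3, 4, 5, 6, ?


Pattern: arithmetic (d=1)
Terms: 2, 3, 4, 5, 6
Next term = 7

Next term = 7


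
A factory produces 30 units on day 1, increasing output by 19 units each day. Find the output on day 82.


aₙ = a₁ + (n-1)d
= 30 + (82-1)×19
= 30 + 1539
= 1569

a_82 = 1569


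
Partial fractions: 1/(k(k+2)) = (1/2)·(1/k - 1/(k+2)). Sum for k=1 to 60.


1/(k(k+2)) = (1/2)·(1/k - 1/(k+2)) (partial fractions)
Telescoping: Σ = (1/2)·(1 + 1/2 - 1/61 - 1/62) = 2775/3782

Sum = 2775/3782


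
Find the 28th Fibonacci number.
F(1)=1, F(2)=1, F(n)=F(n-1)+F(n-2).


Fibonacci sequence: 1, 1, 2, 3, 5, 8, 13, 21, 34, 55, 89, ...
F(28) = 317811

F(28) = 317811


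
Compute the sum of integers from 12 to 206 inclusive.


Σₖ₌12^206 k = Σₖ₌₁^206 k − Σₖ₌₁^11 k
= 206·207/2 − 11·12/2
= 21321 − 66 = 21255

Σk = 21255


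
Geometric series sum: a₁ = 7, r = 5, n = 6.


Sₙ = 7×(5^6 - 1)/(5 - 1)
= 7×(15625 - 1)/4
= 7×15624/4
= 27342

S_6 = 27342


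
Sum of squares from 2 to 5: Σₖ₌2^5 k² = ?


Σₖ₌2^5 k² = Σₖ₌₁^5 k² − Σₖ₌₁^1 k²
= 5·6·11/6 − 1·2·3/6
= 55 − 1 = 54

Σk² = 54


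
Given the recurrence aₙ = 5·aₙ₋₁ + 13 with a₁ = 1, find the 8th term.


Computing step by step:
a_1 = 1
a_2 = 18
a_3 = 103
a_4 = 528
a_5 = 2653
a_6 = 13278
a_7 = 66403
a_8 = 332028


a_8 = 332028


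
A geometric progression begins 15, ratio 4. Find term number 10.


aₙ = a₁·r^(n-1)
= 15×4^9
= 15×262144
= 3932160

a_10 = 3932160


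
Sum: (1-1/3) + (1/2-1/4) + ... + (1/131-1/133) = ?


Telescoping with gap 2: two head and two tail terms survive.
= (1 + 1/2) - (1/132 + 1/133)
= 3/2 - 1/132 - 1/133 = 26069/17556

Sum = 26069/17556


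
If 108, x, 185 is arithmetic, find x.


AM = (108 + 185)/2 = 293/2 = 146.5

AM = 146.5


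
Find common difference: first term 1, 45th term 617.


d = (aₙ - a₁)/(n-1)
= (617 - 1)/(45-1)
= 616/44 = 14

d = 14


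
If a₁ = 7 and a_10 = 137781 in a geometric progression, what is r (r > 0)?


r^(n-1) = aₙ/a₁
r^9 = 137781/7 = 19683
r = 19683^(1/9)
= 3

r = 3


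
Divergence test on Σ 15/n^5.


lim(n→∞) 15/n^5 = 0
lim aₙ = 0 → nth-term test is INCONCLUSIVE
(Need other tests; this is actually a convergent p-series with p=5 > 1)

Inconclusive (lim aₙ = 0; need another test)


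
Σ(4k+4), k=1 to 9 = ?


Σ(4k+4) = 4·Σk + 4·n
= 4·45 + 4·9
= 180 + 36 = 216

Σ = 216


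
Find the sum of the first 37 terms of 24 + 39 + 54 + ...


aₙ = 24 + (37-1)×15 = 564
Sₙ = n(a₁+aₙ)/2 = 37×(24+564)/2
= 37×588/2 = 10878

S_37 = 10878


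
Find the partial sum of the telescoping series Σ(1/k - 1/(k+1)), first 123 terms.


Telescoping: adjacent terms cancel.
= 1/1 - 1/124
= 1 - 1/124 = 123/124

Sum = 123/124


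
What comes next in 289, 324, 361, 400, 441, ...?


Pattern: perfect squares: n²
Terms: 289, 324, 361, 400, 441
Next term = 484

Next term = 484


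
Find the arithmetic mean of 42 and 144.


AM = (42 + 144)/2 = 186/2 = 93

AM = 93


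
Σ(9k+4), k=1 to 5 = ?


Σ(9k+4) = 9·Σk + 4·n
= 9·15 + 4·5
= 135 + 20 = 155

Σ = 155


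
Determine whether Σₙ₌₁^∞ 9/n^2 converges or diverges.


p-series test: Σ c/n^p converges if p > 1, diverges if p ≤ 1 (constant c > 0 doesn't affect convergence).
p = 2
2 > 1 → CONVERGES

Converges (p = 2 > 1)


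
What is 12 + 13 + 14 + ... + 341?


Σₖ₌12^341 k = Σₖ₌₁^341 k − Σₖ₌₁^11 k
= 341·342/2 − 11·12/2
= 58311 − 66 = 58245

Σk = 58245


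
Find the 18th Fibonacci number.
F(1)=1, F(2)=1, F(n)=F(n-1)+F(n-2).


Fibonacci sequence: 1, 1, 2, 3, 5, 8, 13, 21, 34, 55, 89, ...
F(18) = 2584

F(18) = 2584


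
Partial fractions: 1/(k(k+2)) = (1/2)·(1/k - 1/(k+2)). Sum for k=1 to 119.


1/(k(k+2)) = (1/2)·(1/k - 1/(k+2)) (partial fractions)
Telescoping: Σ = (1/2)·(1 + 1/2 - 1/120 - 1/121) = 21539/29040

Sum = 21539/29040


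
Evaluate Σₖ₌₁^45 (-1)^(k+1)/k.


S = 1 - 1/2 + 1/3 - 1/4 + 1/5 - 1/6 + 1/7 - 1/8 ± ...
= 0.7041
(Full series converges to +ln(2) ≈ +0.6931)

S_45 = 0.7041


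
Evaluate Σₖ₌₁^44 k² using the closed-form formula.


n = 44
n(n+1)(2n+1)/6 = 44×45×89/6
= 176220/6 = 29370

Σk² = 29370


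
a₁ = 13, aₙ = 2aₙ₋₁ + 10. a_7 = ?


Computing step by step:
a_1 = 13
a_2 = 36
a_3 = 82
a_4 = 174
a_5 = 358
a_6 = 726
a_7 = 1462


a_7 = 1462


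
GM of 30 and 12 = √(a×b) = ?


GM = √(30×12) = √360 = 18.9737

GM = 18.9737


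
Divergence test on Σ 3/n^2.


lim(n→∞) 3/n^2 = 0
lim aₙ = 0 → nth-term test is INCONCLUSIVE
(Need other tests; this is actually a convergent p-series with p=2 > 1)

Inconclusive (lim aₙ = 0; need another test)


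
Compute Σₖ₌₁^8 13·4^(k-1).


Sₙ = 13×(4^8 - 1)/(4 - 1)
= 13×(65536 - 1)/3
= 13×65535/3
= 283985

S_8 = 283985


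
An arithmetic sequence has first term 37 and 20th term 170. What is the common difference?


d = (aₙ - a₁)/(n-1)
= (170 - 37)/(20-1)
= 133/19 = 7

d = 7


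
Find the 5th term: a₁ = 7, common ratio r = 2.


aₙ = a₁·r^(n-1)
= 7×2^4
= 7×16
= 112

a_5 = 112


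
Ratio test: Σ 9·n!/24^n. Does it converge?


aₙ = 9·n!/24^n
a_{n+1}/aₙ = (n+1)!/24^(n+1) × 24^n/n!  (constant 9 cancels)
= (n+1)/24
L = lim(n→∞) (n+1)/24 = ∞
L > 1 → series DIVERGES

Diverges (ratio test: L = ∞ > 1)


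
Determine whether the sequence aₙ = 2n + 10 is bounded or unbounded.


aₙ = 2n + 10 → as n→∞, aₙ→∞
No finite upper bound exists
The sequence is UNBOUNDED

Unbounded (aₙ → ∞ as n → ∞)


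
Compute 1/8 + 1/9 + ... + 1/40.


Σₖ₌8^40 1/k = 1/8 + 1/9 + 1/10 + ... + 1/40
= 116967587024539/69388720221600
≈ 1.6857

Sum = 116967587024539/69388720221600 ≈ 1.6857


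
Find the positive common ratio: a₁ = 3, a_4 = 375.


r^(n-1) = aₙ/a₁
r^3 = 375/3 = 125
r = 125^(1/3)
= 5

r = 5


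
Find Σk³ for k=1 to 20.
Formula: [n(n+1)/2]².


n(n+1)/2 = 20×21/2 = 210
Σk³ = 210² = 44100

Σk³ = 44100


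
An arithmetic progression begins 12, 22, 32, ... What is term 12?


aₙ = a₁ + (n-1)d
= 12 + (12-1)×10
= 12 + 110
= 122

a_12 = 122


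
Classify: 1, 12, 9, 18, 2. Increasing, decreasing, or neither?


Differences: 11, -3, 9, -16
Difference at position 1 is +11 (> 0) but position 2 is -3 (< 0) — sequence both rises and falls
→ NOT monotonic

Not monotonic


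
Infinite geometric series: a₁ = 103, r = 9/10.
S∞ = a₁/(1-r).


S∞ = a₁/(1-r) = 103/(1 - 9/10)
= 103/(1/10)
= 1030

S∞ = 1030


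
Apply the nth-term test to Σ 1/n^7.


lim(n→∞) 1/n^7 = 0
lim aₙ = 0 → nth-term test is INCONCLUSIVE
(Need other tests; this is actually a convergent p-series with p=7 > 1)

Inconclusive (lim aₙ = 0; need another test)


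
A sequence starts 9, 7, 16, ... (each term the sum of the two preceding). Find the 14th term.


Computing iteratively: 9, 7, 16, 23, 39, 62, 101, 163, 264, 427, 691, 1118, ...
a_14 = 2927

a_14 = 2927


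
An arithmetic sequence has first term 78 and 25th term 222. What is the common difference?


d = (aₙ - a₁)/(n-1)
= (222 - 78)/(25-1)
= 144/24 = 6

d = 6


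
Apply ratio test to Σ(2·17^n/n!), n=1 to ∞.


aₙ = 2·17^n/n!
a_{n+1}/aₙ = 17^(n+1)/(n+1)! × n!/17^n  (constant 2 cancels)
= 17/(n+1)
L = lim(n→∞) 17/(n+1) = 0
L < 1 → series CONVERGES

Converges (ratio test: L = 0 < 1)


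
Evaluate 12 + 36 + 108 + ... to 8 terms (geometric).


Sₙ = 12×(3^8 - 1)/(3 - 1)
= 12×(6561 - 1)/2
= 12×6560/2
= 39360

S_8 = 39360


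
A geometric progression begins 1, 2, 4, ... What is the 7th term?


aₙ = a₁·r^(n-1)
= 1×2^6
= 1×64
= 64

a_7 = 64


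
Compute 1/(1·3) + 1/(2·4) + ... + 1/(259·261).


1/(k(k+2)) = (1/2)·(1/k - 1/(k+2)) (partial fractions)
Telescoping: Σ = (1/2)·(1 + 1/2 - 1/260 - 1/261) = 101269/135720

Sum = 101269/135720


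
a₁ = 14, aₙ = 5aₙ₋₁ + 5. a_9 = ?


Computing step by step:
a_1 = 14
a_2 = 75
a_3 = 380
a_4 = 1905
a_5 = 9530
a_6 = 47655
a_7 = 238280
a_8 = 1191405
a_9 = 5957030


a_9 = 5957030


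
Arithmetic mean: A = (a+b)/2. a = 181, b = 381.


AM = (181 + 381)/2 = 562/2 = 281

AM = 281


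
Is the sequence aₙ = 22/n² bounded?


a₁ = 22, a₂ = 22/4, a₃ = 22/9, ...
0 < aₙ ≤ 22 for all n ≥ 1
The sequence IS bounded

Bounded (0 < aₙ ≤ 22)


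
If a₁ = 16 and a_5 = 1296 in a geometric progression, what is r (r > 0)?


r^(n-1) = aₙ/a₁
r^4 = 1296/16 = 81
r = 81^(1/4)
= ±3; taking r > 0 gives r = 3

r = 3


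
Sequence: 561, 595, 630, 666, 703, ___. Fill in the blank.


Pattern: triangular numbers: n(n+1)/2
Terms: 561, 595, 630, 666, 703
Next term = 741

Next term = 741


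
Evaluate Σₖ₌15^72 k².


Σₖ₌15^72 k² = Σₖ₌₁^72 k² − Σₖ₌₁^14 k²
= 72·73·145/6 − 14·15·29/6
= 127020 − 1015 = 126005

Σk² = 126005


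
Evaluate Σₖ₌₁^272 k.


n(n+1)/2 = 272×273/2 = 74256/2 = 37128

Σk = 37128


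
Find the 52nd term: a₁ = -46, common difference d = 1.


aₙ = a₁ + (n-1)d
= -46 + (52-1)×1
= -46 + 51
= 5

a_52 = 5


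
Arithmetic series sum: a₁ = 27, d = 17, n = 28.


aₙ = 27 + (28-1)×17 = 486
Sₙ = n(a₁+aₙ)/2 = 28×(27+486)/2
= 28×513/2 = 7182

S_28 = 7182


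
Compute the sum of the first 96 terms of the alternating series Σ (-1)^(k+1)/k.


S = 1 - 1/2 + 1/3 - 1/4 + 1/5 - 1/6 + 1/7 - 1/8 ± ...
= 0.688
(Full series converges to +ln(2) ≈ +0.6931)

S_96 = 0.688


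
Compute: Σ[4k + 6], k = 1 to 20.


Σ(4k+6) = 4·Σk + 6·n
= 4·210 + 6·20
= 840 + 120 = 960

Σ = 960


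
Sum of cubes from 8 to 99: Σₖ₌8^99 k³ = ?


Σₖ₌8^99 k³ = [99·100/2]² − [7·8/2]²
= 24502500 − 784 = 24501716

Σk³ = 24501716


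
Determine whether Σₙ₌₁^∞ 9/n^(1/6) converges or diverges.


p-series test: Σ c/n^p converges if p > 1, diverges if p ≤ 1 (constant c > 0 doesn't affect convergence).
p = 1/6
1/6 ≤ 1 → DIVERGES

Diverges (p = 1/6 ≤ 1)


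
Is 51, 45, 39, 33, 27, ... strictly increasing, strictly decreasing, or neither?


Differences: -6, -6, -6, -6
All differences < 0 → strictly DECREASING

Monotonically decreasing


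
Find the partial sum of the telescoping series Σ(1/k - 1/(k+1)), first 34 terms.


Telescoping: adjacent terms cancel.
= 1/1 - 1/35
= 1 - 1/35 = 34/35

Sum = 34/35


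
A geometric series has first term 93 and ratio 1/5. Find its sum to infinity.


S∞ = a₁/(1-r) = 93/(1 - 1/5)
= 93/(4/5)
= 465/4

S∞ = 465/4


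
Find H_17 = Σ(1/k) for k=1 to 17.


H_17 = 1/1 + 1/2 + 1/3 + ... + 1/17
= 42142223/12252240
≈ 3.4396

H_17 = 42142223/12252240 ≈ 3.4396


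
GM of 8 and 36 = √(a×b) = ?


GM = √(8×36) = √288 = 16.9706

GM = 16.9706


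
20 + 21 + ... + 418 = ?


Σₖ₌20^418 k = Σₖ₌₁^418 k − Σₖ₌₁^19 k
= 418·419/2 − 19·20/2
= 87571 − 190 = 87381

Σk = 87381


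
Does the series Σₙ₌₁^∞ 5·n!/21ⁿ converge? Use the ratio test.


aₙ = 5·n!/21^n
a_{n+1}/aₙ = (n+1)!/21^(n+1) × 21^n/n!  (constant 5 cancels)
= (n+1)/21
L = lim(n→∞) (n+1)/21 = ∞
L > 1 → series DIVERGES

Diverges (ratio test: L = ∞ > 1)


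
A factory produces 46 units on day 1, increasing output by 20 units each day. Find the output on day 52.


aₙ = a₁ + (n-1)d
= 46 + (52-1)×20
= 46 + 1020
= 1066

a_52 = 1066


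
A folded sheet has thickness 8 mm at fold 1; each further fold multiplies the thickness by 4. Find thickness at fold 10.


aₙ = a₁·r^(n-1)
= 8×4^9
= 8×262144
= 2097152

a_10 = 2097152


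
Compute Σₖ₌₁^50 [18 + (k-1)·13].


aₙ = 18 + (50-1)×13 = 655
Sₙ = n(a₁+aₙ)/2 = 50×(18+655)/2
= 50×673/2 = 16825

S_50 = 16825


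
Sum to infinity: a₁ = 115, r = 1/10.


S∞ = a₁/(1-r) = 115/(1 - 1/10)
= 115/(9/10)
= 1150/9

S∞ = 1150/9


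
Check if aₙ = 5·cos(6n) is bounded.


For all n, -1 ≤ cos(6n) ≤ 1, so -5 ≤ 5·cos(6n) ≤ 5
Lower bound: -5, Upper bound: 5
The sequence IS bounded

Bounded (-5 ≤ aₙ ≤ 5)


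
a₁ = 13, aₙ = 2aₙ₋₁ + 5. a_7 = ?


Computing step by step:
a_1 = 13
a_2 = 31
a_3 = 67
a_4 = 139
a_5 = 283
a_6 = 571
a_7 = 1147


a_7 = 1147


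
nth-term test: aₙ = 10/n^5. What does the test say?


lim(n→∞) 10/n^5 = 0
lim aₙ = 0 → nth-term test is INCONCLUSIVE
(Need other tests; this is actually a convergent p-series with p=5 > 1)

Inconclusive (lim aₙ = 0; need another test)


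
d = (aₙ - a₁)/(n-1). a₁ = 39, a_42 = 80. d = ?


d = (aₙ - a₁)/(n-1)
= (80 - 39)/(42-1)
= 41/41 = 1

d = 1


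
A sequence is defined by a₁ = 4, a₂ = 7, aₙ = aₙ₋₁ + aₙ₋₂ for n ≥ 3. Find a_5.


Computing iteratively: 4, 7, 11, 18, 29
a_5 = 29

a_5 = 29


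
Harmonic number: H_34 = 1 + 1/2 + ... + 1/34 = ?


H_34 = 1/1 + 1/2 + 1/3 + ... + 1/34
= 54062195834749/13127595717600
≈ 4.1182

H_34 = 54062195834749/13127595717600 ≈ 4.1182


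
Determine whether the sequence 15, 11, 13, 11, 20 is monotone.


Differences: -4, 2, -2, 9
Difference at position 2 is +2 (> 0) but position 1 is -4 (< 0) — sequence both rises and falls
→ NOT monotonic

Not monotonic


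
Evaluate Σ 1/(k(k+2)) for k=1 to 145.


1/(k(k+2)) = (1/2)·(1/k - 1/(k+2)) (partial fractions)
Telescoping: Σ = (1/2)·(1 + 1/2 - 1/146 - 1/147) = 7975/10731

Sum = 7975/10731


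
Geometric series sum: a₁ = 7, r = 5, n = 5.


Sₙ = 7×(5^5 - 1)/(5 - 1)
= 7×(3125 - 1)/4
= 7×3124/4
= 5467

S_5 = 5467


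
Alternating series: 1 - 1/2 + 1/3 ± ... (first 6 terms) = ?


S = 1 - 1/2 + 1/3 - 1/4 + 1/5 - 1/6
= 0.6167
(Full series converges to +ln(2) ≈ +0.6931)

S_6 = 0.6167


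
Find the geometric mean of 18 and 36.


GM = √(18×36) = √648 = 25.4558

GM = 25.4558


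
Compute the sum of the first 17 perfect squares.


n = 17
n(n+1)(2n+1)/6 = 17×18×35/6
= 10710/6 = 1785

Σk² = 1785


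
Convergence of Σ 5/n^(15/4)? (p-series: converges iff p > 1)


p-series test: Σ c/n^p converges if p > 1, diverges if p ≤ 1 (constant c > 0 doesn't affect convergence).
p = 15/4
15/4 > 1 → CONVERGES

Converges (p = 15/4 > 1)


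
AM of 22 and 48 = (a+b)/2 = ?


AM = (22 + 48)/2 = 70/2 = 35

AM = 35


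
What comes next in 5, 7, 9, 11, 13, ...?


Pattern: arithmetic (d=2)
Terms: 5, 7, 9, 11, 13
Next term = 15

Next term = 15


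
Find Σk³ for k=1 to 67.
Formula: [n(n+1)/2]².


n(n+1)/2 = 67×68/2 = 2278
Σk³ = 2278² = 5189284

Σk³ = 5189284


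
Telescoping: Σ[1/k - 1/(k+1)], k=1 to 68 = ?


Telescoping: adjacent terms cancel.
= 1/1 - 1/69
= 1 - 1/69 = 68/69

Sum = 68/69


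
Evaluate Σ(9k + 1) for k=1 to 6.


Σ(9k+1) = 9·Σk + 1·n
= 9·21 + 1·6
= 189 + 6 = 195

Σ = 195


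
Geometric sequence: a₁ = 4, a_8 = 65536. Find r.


r^(n-1) = aₙ/a₁
r^7 = 65536/4 = 16384
r = 16384^(1/7)
= 4

r = 4


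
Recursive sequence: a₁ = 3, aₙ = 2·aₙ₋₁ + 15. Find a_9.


Computing step by step:
a_1 = 3
a_2 = 21
a_3 = 57
a_4 = 129
a_5 = 273
a_6 = 561
a_7 = 1137
a_8 = 2289
a_9 = 4593


a_9 = 4593


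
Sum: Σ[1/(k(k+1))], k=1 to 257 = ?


1/(k(k+1)) = 1/k - 1/(k+1) (partial fractions)
Telescoping: Σ = 1 - 1/258 = 257/258

Sum = 257/258


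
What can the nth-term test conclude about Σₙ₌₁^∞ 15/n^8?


lim(n→∞) 15/n^8 = 0
lim aₙ = 0 → nth-term test is INCONCLUSIVE
(Need other tests; this is actually a convergent p-series with p=8 > 1)

Inconclusive (lim aₙ = 0; need another test)


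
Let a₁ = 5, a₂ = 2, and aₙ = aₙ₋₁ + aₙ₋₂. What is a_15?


Computing iteratively: 5, 2, 7, 9, 16, 25, 41, 66, 107, 173, 280, 453, ...
a_15 = 1919

a_15 = 1919


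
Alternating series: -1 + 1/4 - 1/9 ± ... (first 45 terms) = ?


S = -1 + 1/4 - 1/9 + 1/16 - 1/25 + 1/36 - 1/49 + 1/64 ± ...
= -0.8227
(Full series converges to -π²/12 ≈ -0.8225)

S_45 = -0.8227


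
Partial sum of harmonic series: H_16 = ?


H_16 = 1/1 + 1/2 + 1/3 + ... + 1/16
= 2436559/720720
≈ 3.3807

H_16 = 2436559/720720 ≈ 3.3807


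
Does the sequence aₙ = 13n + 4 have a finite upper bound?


aₙ = 13n + 4 → as n→∞, aₙ→∞
No finite upper bound exists
The sequence is UNBOUNDED

Unbounded (aₙ → ∞ as n → ∞)


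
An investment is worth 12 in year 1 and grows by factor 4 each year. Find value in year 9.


aₙ = a₁·r^(n-1)
= 12×4^8
= 12×65536
= 786432

a_9 = 786432


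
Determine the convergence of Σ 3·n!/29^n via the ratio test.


aₙ = 3·n!/29^n
a_{n+1}/aₙ = (n+1)!/29^(n+1) × 29^n/n!  (constant 3 cancels)
= (n+1)/29
L = lim(n→∞) (n+1)/29 = ∞
L > 1 → series DIVERGES

Diverges (ratio test: L = ∞ > 1)


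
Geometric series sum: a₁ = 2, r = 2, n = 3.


Sₙ = 2×(2^3 - 1)/(2 - 1)
= 2×(8 - 1)/1
= 2×7/1
= 14

S_3 = 14


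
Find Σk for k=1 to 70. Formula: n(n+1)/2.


n(n+1)/2 = 70×71/2 = 4970/2 = 2485

Σk = 2485


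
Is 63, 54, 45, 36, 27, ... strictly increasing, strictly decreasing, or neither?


Differences: -9, -9, -9, -9
All differences < 0 → strictly DECREASING

Monotonically decreasing


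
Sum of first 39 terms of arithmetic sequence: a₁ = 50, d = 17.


aₙ = 50 + (39-1)×17 = 696
Sₙ = n(a₁+aₙ)/2 = 39×(50+696)/2
= 39×746/2 = 14547

S_39 = 14547


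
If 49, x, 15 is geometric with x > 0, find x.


GM = √(49×15) = √735 = 27.1109

GM = 27.1109


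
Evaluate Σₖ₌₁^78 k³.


n(n+1)/2 = 78×79/2 = 3081
Σk³ = 3081² = 9492561

Σk³ = 9492561


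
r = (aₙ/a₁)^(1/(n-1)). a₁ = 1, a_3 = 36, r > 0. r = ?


r^(n-1) = aₙ/a₁
r^2 = 36/1 = 36
r = 36^(1/2)
= ±6; taking r > 0 gives r = 6

r = 6


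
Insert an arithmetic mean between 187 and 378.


AM = (187 + 378)/2 = 565/2 = 282.5

AM = 282.5


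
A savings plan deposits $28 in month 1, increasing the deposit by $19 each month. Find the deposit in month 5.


aₙ = a₁ + (n-1)d
= 28 + (5-1)×19
= 28 + 76
= 104

a_5 = 104


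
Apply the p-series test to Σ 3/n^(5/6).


p-series test: Σ c/n^p converges if p > 1, diverges if p ≤ 1 (constant c > 0 doesn't affect convergence).
p = 5/6
5/6 ≤ 1 → DIVERGES

Diverges (p = 5/6 ≤ 1)


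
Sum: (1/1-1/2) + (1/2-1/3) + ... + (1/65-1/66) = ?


Telescoping: adjacent terms cancel.
= 1/1 - 1/66
= 1 - 1/66 = 65/66

Sum = 65/66


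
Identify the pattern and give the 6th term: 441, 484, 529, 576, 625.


Pattern: perfect squares: n²
Terms: 441, 484, 529, 576, 625
Next term = 676

Next term = 676


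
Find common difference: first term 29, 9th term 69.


d = (aₙ - a₁)/(n-1)
= (69 - 29)/(9-1)
= 40/8 = 5

d = 5


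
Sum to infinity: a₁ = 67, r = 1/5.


S∞ = a₁/(1-r) = 67/(1 - 1/5)
= 67/(4/5)
= 335/4

S∞ = 335/4


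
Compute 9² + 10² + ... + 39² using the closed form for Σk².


Σₖ₌9^39 k² = Σₖ₌₁^39 k² − Σₖ₌₁^8 k²
= 39·40·79/6 − 8·9·17/6
= 20540 − 204 = 20336

Σk² = 20336


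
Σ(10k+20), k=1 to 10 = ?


Σ(10k+20) = 10·Σk + 20·n
= 10·55 + 20·10
= 550 + 200 = 750

Σ = 750


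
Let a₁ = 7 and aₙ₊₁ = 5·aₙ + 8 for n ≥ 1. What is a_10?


Computing step by step:
a_1 = 7
a_2 = 43
a_3 = 223
a_4 = 1123
a_5 = 5623
a_6 = 28123
a_7 = 140623
a_8 = 703123
a_9 = 3515623
a_10 = 17578123


a_10 = 17578123


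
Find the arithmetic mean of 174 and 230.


AM = (174 + 230)/2 = 404/2 = 202

AM = 202


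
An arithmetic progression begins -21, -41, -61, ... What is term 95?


aₙ = a₁ + (n-1)d
= -21 + (95-1)×-20
= -21 - 1880
= -1901

a_95 = -1901


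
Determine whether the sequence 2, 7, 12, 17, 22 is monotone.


Differences: 5, 5, 5, 5
All differences > 0 → strictly INCREASING

Monotonically increasing


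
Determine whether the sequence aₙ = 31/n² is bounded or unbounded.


a₁ = 31, a₂ = 31/4, a₃ = 31/9, ...
0 < aₙ ≤ 31 for all n ≥ 1
The sequence IS bounded

Bounded (0 < aₙ ≤ 31)


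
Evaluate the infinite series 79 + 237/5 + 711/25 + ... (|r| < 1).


S∞ = a₁/(1-r) = 79/(1 - 3/5)
= 79/(2/5)
= 395/2

S∞ = 395/2


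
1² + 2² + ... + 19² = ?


n = 19
n(n+1)(2n+1)/6 = 19×20×39/6
= 14820/6 = 2470

Σk² = 2470


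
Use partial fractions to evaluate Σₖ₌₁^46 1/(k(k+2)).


1/(k(k+2)) = (1/2)·(1/k - 1/(k+2)) (partial fractions)
Telescoping: Σ = (1/2)·(1 + 1/2 - 1/47 - 1/48) = 3289/4512

Sum = 3289/4512


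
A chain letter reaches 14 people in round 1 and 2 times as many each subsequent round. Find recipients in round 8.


aₙ = a₁·r^(n-1)
= 14×2^7
= 14×128
= 1792

a_8 = 1792


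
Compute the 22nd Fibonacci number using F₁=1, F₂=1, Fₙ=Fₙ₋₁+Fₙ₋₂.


Fibonacci sequence: 1, 1, 2, 3, 5, 8, 13, 21, 34, 55, 89, ...
F(22) = 17711

F(22) = 17711


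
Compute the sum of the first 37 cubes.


n(n+1)/2 = 37×38/2 = 703
Σk³ = 703² = 494209

Σk³ = 494209


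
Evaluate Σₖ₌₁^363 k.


n(n+1)/2 = 363×364/2 = 132132/2 = 66066

Σk = 66066


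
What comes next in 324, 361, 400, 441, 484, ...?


Pattern: perfect squares: n²
Terms: 324, 361, 400, 441, 484
Next term = 529

Next term = 529


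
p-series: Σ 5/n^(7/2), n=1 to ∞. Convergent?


p-series test: Σ c/n^p converges if p > 1, diverges if p ≤ 1 (constant c > 0 doesn't affect convergence).
p = 7/2
7/2 > 1 → CONVERGES

Converges (p = 7/2 > 1)


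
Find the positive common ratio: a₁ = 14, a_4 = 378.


r^(n-1) = aₙ/a₁
r^3 = 378/14 = 27
r = 27^(1/3)
= 3

r = 3


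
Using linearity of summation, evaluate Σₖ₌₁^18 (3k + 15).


Σ(3k+15) = 3·Σk + 15·n
= 3·171 + 15·18
= 513 + 270 = 783

Σ = 783


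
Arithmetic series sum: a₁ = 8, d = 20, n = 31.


aₙ = 8 + (31-1)×20 = 608
Sₙ = n(a₁+aₙ)/2 = 31×(8+608)/2
= 31×616/2 = 9548

S_31 = 9548


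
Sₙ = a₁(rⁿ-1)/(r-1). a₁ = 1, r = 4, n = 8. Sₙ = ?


Sₙ = 1×(4^8 - 1)/(4 - 1)
= 1×(65536 - 1)/3
= 1×65535/3
= 21845

S_8 = 21845


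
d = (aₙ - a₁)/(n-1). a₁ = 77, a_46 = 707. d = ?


d = (aₙ - a₁)/(n-1)
= (707 - 77)/(46-1)
= 630/45 = 14

d = 14


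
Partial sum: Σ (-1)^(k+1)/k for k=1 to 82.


S = 1 - 1/2 + 1/3 - 1/4 + 1/5 - 1/6 + 1/7 - 1/8 ± ...
= 0.6871
(Full series converges to +ln(2) ≈ +0.6931)

S_82 = 0.6871


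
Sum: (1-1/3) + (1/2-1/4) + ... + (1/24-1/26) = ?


Telescoping with gap 2: two head and two tail terms survive.
= (1 + 1/2) - (1/25 + 1/26)
= 3/2 - 1/25 - 1/26 = 462/325

Sum = 462/325


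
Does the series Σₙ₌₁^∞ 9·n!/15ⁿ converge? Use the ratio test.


aₙ = 9·n!/15^n
a_{n+1}/aₙ = (n+1)!/15^(n+1) × 15^n/n!  (constant 9 cancels)
= (n+1)/15
L = lim(n→∞) (n+1)/15 = ∞
L > 1 → series DIVERGES

Diverges (ratio test: L = ∞ > 1)


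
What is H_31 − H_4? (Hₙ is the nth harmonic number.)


Σₖ₌5^31 1/k = 1/5 + 1/6 + 1/7 + ... + 1/31
= 140353889699857/72201776446800
≈ 1.9439

Sum = 140353889699857/72201776446800 ≈ 1.9439


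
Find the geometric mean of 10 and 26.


GM = √(10×26) = √260 = 16.1245

GM = 16.1245


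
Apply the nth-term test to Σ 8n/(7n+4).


lim(n→∞) 8n/(7n+4) = 8/7 = 8/7  (divide numerator and denominator by n)
lim aₙ = 8/7 ≠ 0 → series DIVERGES

Diverges (lim aₙ = 8/7 ≠ 0)


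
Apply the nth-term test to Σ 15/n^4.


lim(n→∞) 15/n^4 = 0
lim aₙ = 0 → nth-term test is INCONCLUSIVE
(Need other tests; this is actually a convergent p-series with p=4 > 1)

Inconclusive (lim aₙ = 0; need another test)


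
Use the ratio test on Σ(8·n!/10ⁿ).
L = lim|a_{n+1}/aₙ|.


aₙ = 8·n!/10^n
a_{n+1}/aₙ = (n+1)!/10^(n+1) × 10^n/n!  (constant 8 cancels)
= (n+1)/10
L = lim(n→∞) (n+1)/10 = ∞
L > 1 → series DIVERGES

Diverges (ratio test: L = ∞ > 1)


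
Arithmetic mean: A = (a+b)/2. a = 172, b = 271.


AM = (172 + 271)/2 = 443/2 = 221.5

AM = 221.5


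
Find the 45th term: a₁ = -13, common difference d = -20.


aₙ = a₁ + (n-1)d
= -13 + (45-1)×-20
= -13 - 880
= -893

a_45 = -893


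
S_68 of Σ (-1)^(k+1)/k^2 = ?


S = 1 - 1/4 + 1/9 - 1/16 + 1/25 - 1/36 + 1/49 - 1/64 ± ...
= 0.8224
(Full series converges to +π²/12 ≈ +0.8225)

S_68 = 0.8224


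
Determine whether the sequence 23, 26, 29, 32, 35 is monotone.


Differences: 3, 3, 3, 3
All differences > 0 → strictly INCREASING

Monotonically increasing


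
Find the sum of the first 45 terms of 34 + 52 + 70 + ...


aₙ = 34 + (45-1)×18 = 826
Sₙ = n(a₁+aₙ)/2 = 45×(34+826)/2
= 45×860/2 = 19350

S_45 = 19350


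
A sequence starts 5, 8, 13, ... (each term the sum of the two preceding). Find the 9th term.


Computing iteratively: 5, 8, 13, 21, 34, 55, 89, 144, 233
a_9 = 233

a_9 = 233


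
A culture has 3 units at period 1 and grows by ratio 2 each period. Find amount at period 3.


aₙ = a₁·r^(n-1)
= 3×2^2
= 3×4
= 12

a_3 = 12


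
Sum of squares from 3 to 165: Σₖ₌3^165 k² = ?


Σₖ₌3^165 k² = Σₖ₌₁^165 k² − Σₖ₌₁^2 k²
= 165·166·331/6 − 2·3·5/6
= 1511015 − 5 = 1511010

Σk² = 1511010


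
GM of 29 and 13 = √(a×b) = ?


GM = √(29×13) = √377 = 19.4165

GM = 19.4165


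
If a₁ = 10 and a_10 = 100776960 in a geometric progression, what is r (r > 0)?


r^(n-1) = aₙ/a₁
r^9 = 100776960/10 = 10077696
r = 10077696^(1/9)
= 6

r = 6


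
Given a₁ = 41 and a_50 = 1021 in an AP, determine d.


d = (aₙ - a₁)/(n-1)
= (1021 - 41)/(50-1)
= 980/49 = 20

d = 20


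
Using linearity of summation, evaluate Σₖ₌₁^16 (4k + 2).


Σ(4k+2) = 4·Σk + 2·n
= 4·136 + 2·16
= 544 + 32 = 576

Σ = 576


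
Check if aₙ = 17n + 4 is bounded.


aₙ = 17n + 4 → as n→∞, aₙ→∞
No finite upper bound exists
The sequence is UNBOUNDED

Unbounded (aₙ → ∞ as n → ∞)


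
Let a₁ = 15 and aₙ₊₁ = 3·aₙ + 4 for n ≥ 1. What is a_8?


Computing step by step:
a_1 = 15
a_2 = 49
a_3 = 151
a_4 = 457
a_5 = 1375
a_6 = 4129
a_7 = 12391
a_8 = 37177


a_8 = 37177


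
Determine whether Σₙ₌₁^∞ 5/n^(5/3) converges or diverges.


p-series test: Σ c/n^p converges if p > 1, diverges if p ≤ 1 (constant c > 0 doesn't affect convergence).
p = 5/3
5/3 > 1 → CONVERGES

Converges (p = 5/3 > 1)


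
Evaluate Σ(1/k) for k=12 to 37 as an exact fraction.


Σₖ₌12^37 1/k = 1/12 + 1/13 + 1/14 + ... + 1/37
= 901969934628929/763275922437600
≈ 1.1817

Sum = 901969934628929/763275922437600 ≈ 1.1817


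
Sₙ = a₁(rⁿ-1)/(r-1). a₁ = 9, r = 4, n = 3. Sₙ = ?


Sₙ = 9×(4^3 - 1)/(4 - 1)
= 9×(64 - 1)/3
= 9×63/3
= 189

S_3 = 189


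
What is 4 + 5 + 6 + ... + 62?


Σₖ₌4^62 k = Σₖ₌₁^62 k − Σₖ₌₁^3 k
= 62·63/2 − 3·4/2
= 1953 − 6 = 1947

Σk = 1947


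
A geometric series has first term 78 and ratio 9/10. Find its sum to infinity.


S∞ = a₁/(1-r) = 78/(1 - 9/10)
= 78/(1/10)
= 780

S∞ = 780


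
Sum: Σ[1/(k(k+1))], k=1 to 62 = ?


1/(k(k+1)) = 1/k - 1/(k+1) (partial fractions)
Telescoping: Σ = 1 - 1/63 = 62/63

Sum = 62/63


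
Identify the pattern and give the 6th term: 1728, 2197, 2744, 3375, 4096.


Pattern: perfect cubes: n³
Terms: 1728, 2197, 2744, 3375, 4096
Next term = 4913

Next term = 4913


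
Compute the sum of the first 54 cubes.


n(n+1)/2 = 54×55/2 = 1485
Σk³ = 1485² = 2205225

Σk³ = 2205225


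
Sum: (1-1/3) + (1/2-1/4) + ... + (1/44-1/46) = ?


Telescoping with gap 2: two head and two tail terms survive.
= (1 + 1/2) - (1/45 + 1/46)
= 3/2 - 1/45 - 1/46 = 1507/1035

Sum = 1507/1035


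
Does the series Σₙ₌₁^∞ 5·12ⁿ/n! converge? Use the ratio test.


aₙ = 5·12^n/n!
a_{n+1}/aₙ = 12^(n+1)/(n+1)! × n!/12^n  (constant 5 cancels)
= 12/(n+1)
L = lim(n→∞) 12/(n+1) = 0
L < 1 → series CONVERGES

Converges (ratio test: L = 0 < 1)


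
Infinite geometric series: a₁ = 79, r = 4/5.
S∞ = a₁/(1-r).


S∞ = a₁/(1-r) = 79/(1 - 4/5)
= 79/(1/5)
= 395

S∞ = 395


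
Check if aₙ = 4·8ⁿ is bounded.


aₙ = 4·8ⁿ → as n→∞, aₙ→∞ (since base 8 > 1)
No finite upper bound exists
The sequence is UNBOUNDED

Unbounded (aₙ → ∞ as n → ∞)


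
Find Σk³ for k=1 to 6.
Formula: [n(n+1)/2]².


n(n+1)/2 = 6×7/2 = 21
Σk³ = 21² = 441

Σk³ = 441


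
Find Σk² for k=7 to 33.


Σₖ₌7^33 k² = Σₖ₌₁^33 k² − Σₖ₌₁^6 k²
= 33·34·67/6 − 6·7·13/6
= 12529 − 91 = 12438

Σk² = 12438


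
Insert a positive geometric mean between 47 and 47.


GM = √(47×47) = √2209 = 47

GM = 47


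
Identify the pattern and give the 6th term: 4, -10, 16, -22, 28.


Pattern: alternating sign, magnitude arithmetic (d=6)
Terms: 4, -10, 16, -22, 28
Next term = -34

Next term = -34


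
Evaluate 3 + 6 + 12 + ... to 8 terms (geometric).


Sₙ = 3×(2^8 - 1)/(2 - 1)
= 3×(256 - 1)/1
= 3×255/1
= 765

S_8 = 765


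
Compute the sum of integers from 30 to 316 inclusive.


Σₖ₌30^316 k = Σₖ₌₁^316 k − Σₖ₌₁^29 k
= 316·317/2 − 29·30/2
= 50086 − 435 = 49651

Σk = 49651
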